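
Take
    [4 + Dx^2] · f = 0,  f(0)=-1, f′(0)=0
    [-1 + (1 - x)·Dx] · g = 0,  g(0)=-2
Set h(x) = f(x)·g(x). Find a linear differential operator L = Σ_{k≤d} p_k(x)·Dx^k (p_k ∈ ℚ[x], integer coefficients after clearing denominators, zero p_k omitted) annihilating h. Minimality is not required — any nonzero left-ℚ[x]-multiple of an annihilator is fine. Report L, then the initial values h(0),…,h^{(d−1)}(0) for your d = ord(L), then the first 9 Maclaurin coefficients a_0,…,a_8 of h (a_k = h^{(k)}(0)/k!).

L = (-4 + 4·x) + 2·Dx + (-1 + x)·Dx^2  (order 2).
h: a_k = 2, 2, -2, -2, -2/3, -2/3, -38/45, -38/45, -262/315, …
ICs: h(0) = 2, h′(0) = 2.

f: a_k = -1, 0, 2, 0, -2/3, 0, 4/45, 0, -2/315, …
g: a_k = -2, -2, -2, -2, -2, -2, -2, -2, -2, …
f·g: L₀ = L_f ⊗_s L_g, ord ≤ 2·1.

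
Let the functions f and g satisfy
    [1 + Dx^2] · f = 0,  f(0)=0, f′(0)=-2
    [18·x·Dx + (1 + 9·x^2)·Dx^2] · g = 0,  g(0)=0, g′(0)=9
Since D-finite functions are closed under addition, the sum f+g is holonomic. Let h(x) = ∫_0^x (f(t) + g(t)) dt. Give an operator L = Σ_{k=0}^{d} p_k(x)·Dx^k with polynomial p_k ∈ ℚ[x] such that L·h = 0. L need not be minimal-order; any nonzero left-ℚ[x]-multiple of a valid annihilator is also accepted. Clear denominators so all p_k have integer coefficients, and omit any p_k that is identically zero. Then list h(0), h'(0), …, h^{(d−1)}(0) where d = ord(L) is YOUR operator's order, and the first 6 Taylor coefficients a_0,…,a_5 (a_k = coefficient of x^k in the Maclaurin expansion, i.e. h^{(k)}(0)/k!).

L = (-1926·x + 17820·x^3 + 1458·x^5)·Dx^2 + (-17 + 351·x^2 + 4617·x^4 + 729·x^6)·Dx^3 + (-1926·x + 17820·x^3 + 1458·x^5)·Dx^4 + (-17 + 351·x^2 + 4617·x^4 + 729·x^6)·Dx^5  (order 5).
h: a_k = 0, 0, 7/2, 0, -20/3, 0, …
ICs: h(0) = 0, h′(0) = 0, h′′(0) = 7, h′′′(0) = 0, h′′′′(0) = -160.

f: a_k = 0, -2, 0, 1/3, 0, -1/60, …
g: a_k = 0, 9, 0, -27, 0, 729/5, …
L₀ := lclm(L_f,L_g); ord L₀ ≤ 2+2.
h=∫h₀ ⇒ L = L₀·Dx.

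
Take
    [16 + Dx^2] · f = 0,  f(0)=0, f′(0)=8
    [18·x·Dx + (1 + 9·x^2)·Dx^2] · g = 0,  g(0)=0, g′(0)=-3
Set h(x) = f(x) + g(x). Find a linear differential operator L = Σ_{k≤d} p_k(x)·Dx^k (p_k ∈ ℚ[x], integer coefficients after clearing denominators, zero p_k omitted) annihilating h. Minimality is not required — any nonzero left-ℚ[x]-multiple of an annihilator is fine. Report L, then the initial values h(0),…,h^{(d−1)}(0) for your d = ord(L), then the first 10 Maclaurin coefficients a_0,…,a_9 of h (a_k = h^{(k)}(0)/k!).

f: a_k = 0, 8, 0, -64/3, 0, 256/15, 0, -2048/315, 0, 4096/2835, …
g: a_k = 0, -3, 0, 9, 0, -243/5, 0, 2187/7, 0, -2187, …
Sum ⇒ L₀ = lclm(L_f,L_g) in ℚ(x)⟨Dx⟩.
L = (-13248·x + 181440·x^3 + 186624·x^5)·Dx + (-16 + 6048·x^2 + 66096·x^4 + 93312·x^6)·Dx^2 + (-828·x + 11340·x^3 + 11664·x^5)·Dx^3 + (-1 + 378·x^2 + 4131·x^4 + 5832·x^6)·Dx^4  (order 4).
h: a_k = 0, 5, 0, -37/3, 0, -473/15, 0, 96367/315, 0, -6196049/2835, …
ICs: h(0) = 0, h′(0) = 5, h′′(0) = 0, h′′′(0) = -74.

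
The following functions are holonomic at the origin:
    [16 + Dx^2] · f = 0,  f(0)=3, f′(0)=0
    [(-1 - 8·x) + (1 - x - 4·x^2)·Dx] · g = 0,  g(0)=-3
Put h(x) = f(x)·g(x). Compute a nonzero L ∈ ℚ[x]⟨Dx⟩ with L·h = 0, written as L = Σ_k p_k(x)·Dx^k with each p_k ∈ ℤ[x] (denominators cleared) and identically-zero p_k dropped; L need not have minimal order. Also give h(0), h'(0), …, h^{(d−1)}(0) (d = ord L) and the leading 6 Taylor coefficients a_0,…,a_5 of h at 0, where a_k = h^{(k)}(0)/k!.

L = (-8 + 16·x + 64·x^2) + (2 + 16·x)·Dx + (-1 + x + 4·x^2)·Dx^2  (order 2).
h: a_k = -9, -9, 27, -9, 3, -33, …
ICs: h(0) = -9, h′(0) = -9.

f: a_k = 3, 0, -24, 0, 32, 0, …
g: a_k = -3, -3, -15, -27, -87, -195, …
Sym-product of L_f,L_g gives L₀ (≤ ord 2).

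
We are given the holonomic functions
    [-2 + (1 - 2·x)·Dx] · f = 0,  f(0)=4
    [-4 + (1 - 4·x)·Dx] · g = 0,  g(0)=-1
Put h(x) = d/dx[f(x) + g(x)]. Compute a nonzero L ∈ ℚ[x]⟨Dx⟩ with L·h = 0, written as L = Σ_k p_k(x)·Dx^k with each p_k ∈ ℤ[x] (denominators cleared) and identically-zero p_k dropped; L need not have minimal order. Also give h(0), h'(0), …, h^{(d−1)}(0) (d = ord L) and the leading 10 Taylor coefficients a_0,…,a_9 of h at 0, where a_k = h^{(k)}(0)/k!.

L = 48 + (-18 + 48·x)·Dx + (1 - 6·x + 8·x^2)·Dx^2  (order 2).
h: a_k = 4, 0, -96, -768, -4480, -23040, -111104, -516096, -2340864, -10444800, …
ICs: h(0) = 4, h′(0) = 0.

f: a_k = 4, 8, 16, 32, 64, 128, 256, 512, 1024, 2048, …
g: a_k = -1, -4, -16, -64, -256, -1024, -4096, -16384, -65536, -262144, …
Weyl lclm of L_f,L_g ⇒ L₀ (ord ≤ 2).
h₀' ⇒ L via d/dx closure of L₀.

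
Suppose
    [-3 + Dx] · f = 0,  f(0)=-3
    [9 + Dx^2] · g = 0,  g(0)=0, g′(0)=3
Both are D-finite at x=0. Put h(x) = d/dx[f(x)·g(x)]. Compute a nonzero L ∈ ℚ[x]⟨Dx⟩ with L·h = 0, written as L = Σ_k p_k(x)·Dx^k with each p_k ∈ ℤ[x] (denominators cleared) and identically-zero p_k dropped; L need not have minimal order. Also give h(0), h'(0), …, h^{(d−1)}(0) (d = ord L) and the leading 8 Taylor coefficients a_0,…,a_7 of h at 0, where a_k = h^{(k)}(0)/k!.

f: a_k = -3, -9, -27/2, -27/2, -81/8, -243/40, -243/80, -729/560, …
g: a_k = 0, 3, 0, -9/2, 0, 81/40, 0, -243/560, …
h₀=f·g: eliminate ⇒ L₀, order ≤ 1·2.
h=h₀': d/dx-closure on L₀ ⇒ L.
L = 18 - 6·Dx + Dx^2  (order 2).
h: a_k = -9, -54, -81, 0, 243/2, 729/5, 729/10, 0, …
ICs: h(0) = -9, h′(0) = -54.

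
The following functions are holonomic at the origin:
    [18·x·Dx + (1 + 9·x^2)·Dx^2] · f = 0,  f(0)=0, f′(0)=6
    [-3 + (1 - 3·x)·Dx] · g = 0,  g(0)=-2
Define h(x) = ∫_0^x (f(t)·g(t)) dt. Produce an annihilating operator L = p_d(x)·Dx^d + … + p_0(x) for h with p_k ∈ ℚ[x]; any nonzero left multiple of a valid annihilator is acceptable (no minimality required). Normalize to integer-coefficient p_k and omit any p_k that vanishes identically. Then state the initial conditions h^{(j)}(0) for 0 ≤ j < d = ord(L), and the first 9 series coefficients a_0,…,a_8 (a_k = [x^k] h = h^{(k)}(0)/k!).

f: a_k = 0, 6, 0, -18, 0, 486/5, 0, -4374/7, 0, …
g: a_k = -2, -6, -18, -54, -162, -486, -1458, -4374, -13122, …
Product ⇒ symmetric product L₀, ord ≤ 2.
∫: right-multiply L₀ by Dx.
L = 54·x·Dx + (6 - 18·x + 108·x^2)·Dx^2 + (-1 + 3·x - 9·x^2 + 27·x^3)·Dx^3  (order 3).
h: a_k = 0, 0, -6, -12, -18, -216/5, -702/5, -12636/35, -27702/35, …
ICs: h(0) = 0, h′(0) = 0, h′′(0) = -12.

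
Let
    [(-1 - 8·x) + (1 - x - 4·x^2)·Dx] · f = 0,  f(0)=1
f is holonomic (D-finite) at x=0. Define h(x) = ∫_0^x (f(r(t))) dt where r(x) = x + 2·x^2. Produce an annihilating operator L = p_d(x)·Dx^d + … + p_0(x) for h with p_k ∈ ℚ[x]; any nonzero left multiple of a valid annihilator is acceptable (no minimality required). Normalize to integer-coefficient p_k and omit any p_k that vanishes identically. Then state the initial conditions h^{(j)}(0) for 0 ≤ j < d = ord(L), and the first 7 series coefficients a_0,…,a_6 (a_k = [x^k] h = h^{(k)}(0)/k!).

L = (1 + 12·x + 48·x^2 + 64·x^3)·Dx + (-1 + x + 6·x^2 + 16·x^3 + 16·x^4)·Dx^2  (order 2).
h: a_k = 0, 1, 1/2, 7/3, 29/4, 103/5, 135/2, …
ICs: h(0) = 0, h′(0) = 1.

f: a_k = 1, 1, 5, 9, 29, 65, 181, …
L₀ from L_f via x↦r, Dx↦r'^{-1}Dx.
h=∫₀ˣh₀: take L = L₀·Dx.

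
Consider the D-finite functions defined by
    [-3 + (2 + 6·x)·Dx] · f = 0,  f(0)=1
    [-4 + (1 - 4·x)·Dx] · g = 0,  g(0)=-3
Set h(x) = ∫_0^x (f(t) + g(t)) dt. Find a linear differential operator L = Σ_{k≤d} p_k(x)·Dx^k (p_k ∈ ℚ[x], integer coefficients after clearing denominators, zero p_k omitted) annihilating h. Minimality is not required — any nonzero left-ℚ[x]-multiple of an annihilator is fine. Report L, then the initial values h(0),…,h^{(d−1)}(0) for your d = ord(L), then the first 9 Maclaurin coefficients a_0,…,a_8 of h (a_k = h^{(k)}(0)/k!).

f: a_k = 1, 3/2, -9/8, 27/16, -405/128, 1701/256, -15309/1024, 72171/2048, -2814669/32768, …
g: a_k = -3, -12, -48, -192, -768, -3072, -12288, -49152, -196608, …
Weyl lclm of L_f,L_g ⇒ L₀ (ord ≤ 2).
h=∫₀ˣh₀: take L = L₀·Dx.
L = (228 + 432·x)·Dx + (-137 - 696·x - 1296·x^2)·Dx^2 + (10 + 62·x - 192·x^2 - 864·x^3)·Dx^3  (order 3).
h: a_k = 0, -2, -21/4, -131/8, -3045/64, -98709/640, -261577/512, -12598221/7168, -100591125/16384, …
ICs: h(0) = 0, h′(0) = -2, h′′(0) = -21/2.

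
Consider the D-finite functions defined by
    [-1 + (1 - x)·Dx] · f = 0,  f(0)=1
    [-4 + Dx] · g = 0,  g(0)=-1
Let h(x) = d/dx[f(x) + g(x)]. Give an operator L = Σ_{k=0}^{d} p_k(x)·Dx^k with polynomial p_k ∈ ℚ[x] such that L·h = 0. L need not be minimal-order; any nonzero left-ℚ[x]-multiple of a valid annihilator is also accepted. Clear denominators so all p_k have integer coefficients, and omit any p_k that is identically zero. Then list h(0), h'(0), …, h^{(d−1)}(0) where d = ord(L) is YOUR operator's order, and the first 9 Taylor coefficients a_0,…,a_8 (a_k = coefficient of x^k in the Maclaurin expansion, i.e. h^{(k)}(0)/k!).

L = (-4 + 16·x) + (5 - 16·x + 8·x^2)·Dx + (-1 + 3·x - 2·x^2)·Dx^2  (order 2).
h: a_k = -3, -14, -29, -116/3, -113/3, -422/15, -709/45, -1576/315, 787/315, …
ICs: h(0) = -3, h′(0) = -14.

f: a_k = 1, 1, 1, 1, 1, 1, 1, 1, 1, …
g: a_k = -1, -4, -8, -32/3, -32/3, -128/15, -256/45, -1024/315, -512/315, …
h₀=f+g: left-lcm gives L₀, ord ≤ 2.
Differentiate: ansatz ord ≤ ord L₀ ⇒ L.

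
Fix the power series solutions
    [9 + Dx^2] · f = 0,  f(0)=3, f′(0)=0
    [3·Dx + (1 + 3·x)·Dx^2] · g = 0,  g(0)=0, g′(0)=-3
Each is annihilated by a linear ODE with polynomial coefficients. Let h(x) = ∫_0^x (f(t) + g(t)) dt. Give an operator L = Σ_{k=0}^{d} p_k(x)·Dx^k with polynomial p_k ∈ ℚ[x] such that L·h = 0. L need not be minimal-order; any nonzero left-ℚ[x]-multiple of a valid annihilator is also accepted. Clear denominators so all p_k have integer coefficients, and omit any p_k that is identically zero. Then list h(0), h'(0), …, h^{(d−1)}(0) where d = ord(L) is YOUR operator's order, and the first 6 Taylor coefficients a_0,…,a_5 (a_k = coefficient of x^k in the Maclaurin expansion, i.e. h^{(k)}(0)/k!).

f: a_k = 3, 0, -27/2, 0, 81/8, 0, …
g: a_k = 0, -3, 9/2, -9, 81/4, -243/5, …
Weyl lclm of L_f,L_g ⇒ L₀ (ord ≤ 4).
h=∫h₀ ⇒ L = L₀·Dx.
L = (63 + 54·x + 81·x^2)·Dx^2 + (9 + 45·x + 81·x^2 + 81·x^3)·Dx^3 + (7 + 6·x + 9·x^2)·Dx^4 + (1 + 5·x + 9·x^2 + 9·x^3)·Dx^5  (order 5).
h: a_k = 0, 3, -3/2, -3, -9/4, 243/40, …
ICs: h(0) = 0, h′(0) = 3, h′′(0) = -3, h′′′(0) = -18, h′′′′(0) = -54.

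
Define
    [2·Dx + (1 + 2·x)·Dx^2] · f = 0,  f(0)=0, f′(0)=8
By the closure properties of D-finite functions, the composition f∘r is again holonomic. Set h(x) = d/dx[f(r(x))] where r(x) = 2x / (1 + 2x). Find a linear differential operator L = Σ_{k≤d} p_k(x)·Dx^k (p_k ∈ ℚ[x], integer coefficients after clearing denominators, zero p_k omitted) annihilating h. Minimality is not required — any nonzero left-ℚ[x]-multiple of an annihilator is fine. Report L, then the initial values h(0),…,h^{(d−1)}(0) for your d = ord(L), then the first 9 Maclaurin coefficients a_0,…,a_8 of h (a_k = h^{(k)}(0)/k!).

f: a_k = 0, 8, -8, 32/3, -16, 128/5, -128/3, 512/7, -128, …
L₀ from L_f via x↦r, Dx↦r'^{-1}Dx.
Differentiate: ansatz ord ≤ ord L₀ ⇒ L.
L = (8 + 24·x) + (1 + 8·x + 12·x^2)·Dx  (order 1).
h: a_k = 16, -128, 832, -5120, 30976, -186368, 1119232, -6717440, 40308736, …
ICs: h(0) = 16.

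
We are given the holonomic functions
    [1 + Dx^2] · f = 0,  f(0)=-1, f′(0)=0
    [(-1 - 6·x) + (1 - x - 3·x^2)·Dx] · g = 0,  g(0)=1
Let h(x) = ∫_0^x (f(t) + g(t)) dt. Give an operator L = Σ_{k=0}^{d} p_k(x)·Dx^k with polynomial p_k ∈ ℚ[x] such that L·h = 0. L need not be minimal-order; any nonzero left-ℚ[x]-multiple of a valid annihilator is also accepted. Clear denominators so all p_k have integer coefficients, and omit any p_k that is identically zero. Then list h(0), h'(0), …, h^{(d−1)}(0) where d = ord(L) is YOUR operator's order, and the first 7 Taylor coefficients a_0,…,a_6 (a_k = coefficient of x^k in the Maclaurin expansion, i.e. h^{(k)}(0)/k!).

L = (-43 - 292·x - 307·x^2 - 624·x^3 - 45·x^4 - 54·x^5)·Dx + (9 + 7·x + 6·x^2 - 91·x^3 - 144·x^4 - 27·x^5 - 27·x^6)·Dx^2 + (-43 - 292·x - 307·x^2 - 624·x^3 - 45·x^4 - 54·x^5)·Dx^3 + (9 + 7·x + 6·x^2 - 91·x^3 - 144·x^4 - 27·x^5 - 27·x^6)·Dx^4  (order 4).
h: a_k = 0, 0, 1/2, 3/2, 7/4, 91/24, 20/3, …
ICs: h(0) = 0, h′(0) = 0, h′′(0) = 1, h′′′(0) = 9.

f: a_k = -1, 0, 1/2, 0, -1/24, 0, 1/720, …
g: a_k = 1, 1, 4, 7, 19, 40, 97, …
f+g: L₀ = lclm(L_f,L_g), ord ≤ 2+1.
Integrate: L := L₀·Dx.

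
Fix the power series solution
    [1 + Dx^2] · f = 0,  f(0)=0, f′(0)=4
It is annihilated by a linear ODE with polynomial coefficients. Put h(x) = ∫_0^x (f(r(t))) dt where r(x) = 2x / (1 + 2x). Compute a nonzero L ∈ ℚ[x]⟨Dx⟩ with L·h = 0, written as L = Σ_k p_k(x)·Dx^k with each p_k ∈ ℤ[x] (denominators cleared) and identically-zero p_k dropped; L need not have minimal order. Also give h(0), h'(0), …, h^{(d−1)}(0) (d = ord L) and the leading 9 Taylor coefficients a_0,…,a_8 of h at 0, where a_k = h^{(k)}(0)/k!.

f: a_k = 0, 4, 0, -2/3, 0, 1/30, 0, -1/1260, 0, …
Change of var in L_f (x↦r) gives L₀.
∫: right-multiply L₀ by Dx.
L = 4·Dx + (4 + 24·x + 48·x^2 + 32·x^3)·Dx^2 + (1 + 8·x + 24·x^2 + 32·x^3 + 16·x^4)·Dx^3  (order 3).
h: a_k = 0, 0, 4, -16/3, 20/3, -32/5, 8/45, 160/7, -27724/315, …
ICs: h(0) = 0, h′(0) = 0, h′′(0) = 8.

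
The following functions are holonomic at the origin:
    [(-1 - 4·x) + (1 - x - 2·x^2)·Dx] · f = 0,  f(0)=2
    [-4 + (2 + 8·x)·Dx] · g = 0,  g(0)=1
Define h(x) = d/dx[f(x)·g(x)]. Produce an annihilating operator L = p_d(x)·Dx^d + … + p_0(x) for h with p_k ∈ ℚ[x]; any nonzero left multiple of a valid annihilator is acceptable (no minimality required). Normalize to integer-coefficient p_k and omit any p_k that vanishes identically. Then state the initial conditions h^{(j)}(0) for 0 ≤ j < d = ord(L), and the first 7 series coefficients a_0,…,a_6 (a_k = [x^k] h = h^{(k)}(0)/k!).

L = (2 + 32·x + 84·x^2 + 80·x^3 + 80·x^4) + (-1 - 5·x - 4·x^2 + 8·x^3 + 40·x^4 + 32·x^5)·Dx  (order 1).
h: a_k = 6, 12, 78, 72, 630, -36, 5418, …
ICs: h(0) = 6.

f: a_k = 2, 2, 6, 10, 22, 42, 86, …
g: a_k = 1, 2, -2, 4, -10, 28, -84, …
Product ⇒ symmetric product L₀, ord ≤ 1.
Differentiate: ansatz ord ≤ ord L₀ ⇒ L.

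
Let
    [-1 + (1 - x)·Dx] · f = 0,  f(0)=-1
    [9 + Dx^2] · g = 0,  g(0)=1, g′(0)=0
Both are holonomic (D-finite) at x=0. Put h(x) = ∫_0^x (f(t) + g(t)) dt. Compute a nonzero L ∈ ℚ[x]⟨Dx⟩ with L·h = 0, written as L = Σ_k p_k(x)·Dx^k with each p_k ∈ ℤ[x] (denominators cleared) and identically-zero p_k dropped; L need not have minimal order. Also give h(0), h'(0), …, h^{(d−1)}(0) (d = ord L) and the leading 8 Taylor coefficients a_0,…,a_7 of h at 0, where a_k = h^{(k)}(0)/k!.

f: a_k = -1, -1, -1, -1, -1, -1, -1, -1, …
g: a_k = 1, 0, -9/2, 0, 27/8, 0, -81/80, 0, …
f+g: L₀ = lclm(L_f,L_g), ord ≤ 1+2.
∫: right-multiply L₀ by Dx.
L = (135 - 162·x + 81·x^2)·Dx + (-99 + 261·x - 243·x^2 + 81·x^3)·Dx^2 + (15 - 18·x + 9·x^2)·Dx^3 + (-11 + 29·x - 27·x^2 + 9·x^3)·Dx^4  (order 4).
h: a_k = 0, 0, -1/2, -11/6, -1/4, 19/40, -1/6, -23/80, …
ICs: h(0) = 0, h′(0) = 0, h′′(0) = -1, h′′′(0) = -11.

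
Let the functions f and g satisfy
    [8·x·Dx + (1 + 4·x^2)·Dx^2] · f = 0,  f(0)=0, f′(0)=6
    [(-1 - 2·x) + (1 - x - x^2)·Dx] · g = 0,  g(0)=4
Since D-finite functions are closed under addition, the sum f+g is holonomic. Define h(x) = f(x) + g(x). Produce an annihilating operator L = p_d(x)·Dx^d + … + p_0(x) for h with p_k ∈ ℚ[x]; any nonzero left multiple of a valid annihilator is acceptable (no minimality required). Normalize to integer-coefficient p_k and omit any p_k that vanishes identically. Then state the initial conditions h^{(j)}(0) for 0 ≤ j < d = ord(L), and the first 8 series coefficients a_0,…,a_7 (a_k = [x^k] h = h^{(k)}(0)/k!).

f: a_k = 0, 6, 0, -8, 0, 96/5, 0, -384/7, …
g: a_k = 4, 4, 8, 12, 20, 32, 52, 84, …
Weyl lclm of L_f,L_g ⇒ L₀ (ord ≤ 3).
L = (16 - 64·x - 400·x^2 - 576·x^3 - 696·x^4 - 96·x^6)·Dx + (-13 - 24·x - 22·x^2 - 204·x^3 - 548·x^4 - 488·x^5 - 48·x^6 - 96·x^7)·Dx^2 + (2 + 5·x + 14·x^2 - 2·x^3 + 13·x^4 - 92·x^5 - 48·x^6 - 16·x^7 - 16·x^8)·Dx^3  (order 3).
h: a_k = 4, 10, 8, 4, 20, 256/5, 52, 204/7, …
ICs: h(0) = 4, h′(0) = 10, h′′(0) = 16.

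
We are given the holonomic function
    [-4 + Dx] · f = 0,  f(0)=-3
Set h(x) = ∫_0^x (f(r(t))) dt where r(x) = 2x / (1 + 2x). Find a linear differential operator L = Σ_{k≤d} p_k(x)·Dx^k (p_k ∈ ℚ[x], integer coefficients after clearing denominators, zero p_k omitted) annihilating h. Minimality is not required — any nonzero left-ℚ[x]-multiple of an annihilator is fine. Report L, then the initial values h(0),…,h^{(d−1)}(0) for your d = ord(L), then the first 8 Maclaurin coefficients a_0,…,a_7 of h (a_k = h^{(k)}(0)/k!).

f: a_k = -3, -12, -24, -32, -32, -128/5, -256/15, -1024/105, …
L₀ from L_f via x↦r, Dx↦r'^{-1}Dx.
Integrate: L := L₀·Dx.
L = -8·Dx + (1 + 4·x + 4·x^2)·Dx^2  (order 2).
h: a_k = 0, -3, -12, -16, 8, 64/5, -448/15, 2816/105, …
ICs: h(0) = 0, h′(0) = -3.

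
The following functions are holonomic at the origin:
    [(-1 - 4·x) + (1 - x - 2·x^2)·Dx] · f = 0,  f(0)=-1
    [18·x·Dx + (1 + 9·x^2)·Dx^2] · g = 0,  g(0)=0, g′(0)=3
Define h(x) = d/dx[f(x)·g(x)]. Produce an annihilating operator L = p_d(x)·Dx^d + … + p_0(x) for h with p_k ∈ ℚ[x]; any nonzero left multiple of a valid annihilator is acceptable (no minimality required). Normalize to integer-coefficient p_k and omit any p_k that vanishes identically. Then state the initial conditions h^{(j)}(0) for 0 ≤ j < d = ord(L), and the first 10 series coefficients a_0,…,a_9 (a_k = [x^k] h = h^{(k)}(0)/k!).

L = (-30 + 2106·x^2 + 3888·x^3 + 11664·x^4) + (15 + 78·x + 27·x^2 + 306·x^3 + 3888·x^4 + 7776·x^5)·Dx + (-2 - 7·x - 59·x^2 + 9·x^3 - 261·x^4 + 648·x^5 + 972·x^6)·Dx^2  (order 2).
h: a_k = -3, -6, 0, -24, -273, -1998/5, 4782/5, 192/7, -601749/35, -133242/7, …
ICs: h(0) = -3, h′(0) = -6.

f: a_k = -1, -1, -3, -5, -11, -21, -43, -85, -171, -341, …
g: a_k = 0, 3, 0, -9, 0, 243/5, 0, -2187/7, 0, 2187, …
f·g: L₀ = L_f ⊗_s L_g, ord ≤ 1·2.
h₀' ⇒ L via d/dx closure of L₀.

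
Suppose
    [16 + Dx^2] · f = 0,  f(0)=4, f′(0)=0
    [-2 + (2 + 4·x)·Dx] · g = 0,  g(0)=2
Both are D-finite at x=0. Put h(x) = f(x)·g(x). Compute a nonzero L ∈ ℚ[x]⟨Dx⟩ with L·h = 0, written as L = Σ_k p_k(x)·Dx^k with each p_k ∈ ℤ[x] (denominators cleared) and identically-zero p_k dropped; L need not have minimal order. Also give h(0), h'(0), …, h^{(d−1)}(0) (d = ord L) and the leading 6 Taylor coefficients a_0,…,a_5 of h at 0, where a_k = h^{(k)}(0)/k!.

L = (19 + 64·x + 64·x^2) + (-2 - 4·x)·Dx + (1 + 4·x + 4·x^2)·Dx^2  (order 2).
h: a_k = 8, 8, -68, -60, 337/3, 181/3, …
ICs: h(0) = 8, h′(0) = 8.

f: a_k = 4, 0, -32, 0, 128/3, 0, …
g: a_k = 2, 2, -1, 1, -5/4, 7/4, …
Product ⇒ symmetric product L₀, ord ≤ 2.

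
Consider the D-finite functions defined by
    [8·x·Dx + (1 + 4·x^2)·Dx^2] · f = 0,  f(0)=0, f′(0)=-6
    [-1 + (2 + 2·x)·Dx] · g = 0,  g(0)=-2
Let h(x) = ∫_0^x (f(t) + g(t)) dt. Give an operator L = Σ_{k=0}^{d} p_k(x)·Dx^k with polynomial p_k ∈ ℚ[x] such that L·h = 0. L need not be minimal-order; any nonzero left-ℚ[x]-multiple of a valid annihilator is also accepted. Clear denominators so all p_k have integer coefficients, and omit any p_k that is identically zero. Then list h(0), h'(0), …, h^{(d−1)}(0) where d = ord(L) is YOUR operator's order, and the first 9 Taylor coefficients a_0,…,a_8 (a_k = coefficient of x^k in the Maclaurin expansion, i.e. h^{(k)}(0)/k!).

L = (-16 - 40·x + 192·x^2 + 96·x^3)·Dx^2 + (-35 - 64·x + 328·x^2 + 768·x^3 + 336·x^4)·Dx^3 + (-2 + 30·x + 48·x^2 + 144·x^3 + 224·x^4 + 96·x^5)·Dx^4  (order 4).
h: a_k = 0, -2, -7/2, 1/12, 63/32, 1/64, -12323/3840, 3/512, 392985/57344, …
ICs: h(0) = 0, h′(0) = -2, h′′(0) = -7, h′′′(0) = 1/2.

f: a_k = 0, -6, 0, 8, 0, -96/5, 0, 384/7, 0, …
g: a_k = -2, -1, 1/4, -1/8, 5/64, -7/128, 21/512, -33/1024, 429/16384, …
Weyl lclm of L_f,L_g ⇒ L₀ (ord ≤ 3).
h=∫h₀ ⇒ L = L₀·Dx.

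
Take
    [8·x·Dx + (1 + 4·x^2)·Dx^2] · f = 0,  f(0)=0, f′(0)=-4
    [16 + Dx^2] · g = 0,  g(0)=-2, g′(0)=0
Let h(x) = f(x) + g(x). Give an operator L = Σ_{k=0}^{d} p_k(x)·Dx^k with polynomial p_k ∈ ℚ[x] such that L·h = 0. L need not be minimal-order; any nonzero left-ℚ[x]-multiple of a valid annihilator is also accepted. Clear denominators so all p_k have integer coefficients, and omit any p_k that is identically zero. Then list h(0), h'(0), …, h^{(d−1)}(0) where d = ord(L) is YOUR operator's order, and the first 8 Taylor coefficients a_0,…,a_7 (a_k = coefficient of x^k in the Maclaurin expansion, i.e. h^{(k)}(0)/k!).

L = (-512·x + 5120·x^3 + 4096·x^5)·Dx + (16 + 512·x^2 + 2304·x^4 + 2048·x^6)·Dx^2 + (-32·x + 320·x^3 + 256·x^5)·Dx^3 + (1 + 32·x^2 + 144·x^4 + 128·x^6)·Dx^4  (order 4).
h: a_k = -2, -4, 16, 16/3, -64/3, -64/5, 512/45, 256/7, …
ICs: h(0) = -2, h′(0) = -4, h′′(0) = 32, h′′′(0) = 32.

f: a_k = 0, -4, 0, 16/3, 0, -64/5, 0, 256/7, …
g: a_k = -2, 0, 16, 0, -64/3, 0, 512/45, 0, …
h₀=f+g: left-lcm gives L₀, ord ≤ 4.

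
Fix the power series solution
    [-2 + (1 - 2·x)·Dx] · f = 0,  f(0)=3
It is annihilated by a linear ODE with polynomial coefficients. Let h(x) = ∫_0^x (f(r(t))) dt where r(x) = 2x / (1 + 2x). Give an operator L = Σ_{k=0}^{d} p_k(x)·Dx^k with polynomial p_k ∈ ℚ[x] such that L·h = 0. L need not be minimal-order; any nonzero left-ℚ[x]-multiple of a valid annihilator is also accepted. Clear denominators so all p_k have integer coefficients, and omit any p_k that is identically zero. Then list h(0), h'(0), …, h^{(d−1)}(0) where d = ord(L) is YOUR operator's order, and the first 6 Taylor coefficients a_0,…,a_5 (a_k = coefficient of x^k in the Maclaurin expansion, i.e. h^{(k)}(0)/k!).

L = 4·Dx + (-1 + 4·x^2)·Dx^2  (order 2).
h: a_k = 0, 3, 6, 8, 12, 96/5, …
ICs: h(0) = 0, h′(0) = 3.

f: a_k = 3, 6, 12, 24, 48, 96, …
h₀=f(r): pull back L_f along r ⇒ L₀.
∫: right-multiply L₀ by Dx.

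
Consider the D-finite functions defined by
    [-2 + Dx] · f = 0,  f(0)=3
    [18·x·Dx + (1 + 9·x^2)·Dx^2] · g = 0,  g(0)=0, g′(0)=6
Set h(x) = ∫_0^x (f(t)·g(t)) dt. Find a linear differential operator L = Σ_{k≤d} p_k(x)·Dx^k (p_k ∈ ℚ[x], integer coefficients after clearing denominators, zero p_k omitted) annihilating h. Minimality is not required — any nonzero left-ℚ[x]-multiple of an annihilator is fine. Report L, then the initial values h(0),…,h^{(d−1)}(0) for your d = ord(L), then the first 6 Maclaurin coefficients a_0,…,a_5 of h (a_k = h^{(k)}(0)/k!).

L = (4 - 36·x + 36·x^2)·Dx + (-4 + 18·x - 36·x^2)·Dx^2 + (1 + 9·x^2)·Dx^3  (order 3).
h: a_k = 0, 0, 9, 12, -9/2, -84/5, …
ICs: h(0) = 0, h′(0) = 0, h′′(0) = 18.

f: a_k = 3, 6, 6, 4, 2, 4/5, …
g: a_k = 0, 6, 0, -18, 0, 486/5, …
Sym-product of L_f,L_g gives L₀ (≤ ord 2).
h=∫h₀ ⇒ L = L₀·Dx.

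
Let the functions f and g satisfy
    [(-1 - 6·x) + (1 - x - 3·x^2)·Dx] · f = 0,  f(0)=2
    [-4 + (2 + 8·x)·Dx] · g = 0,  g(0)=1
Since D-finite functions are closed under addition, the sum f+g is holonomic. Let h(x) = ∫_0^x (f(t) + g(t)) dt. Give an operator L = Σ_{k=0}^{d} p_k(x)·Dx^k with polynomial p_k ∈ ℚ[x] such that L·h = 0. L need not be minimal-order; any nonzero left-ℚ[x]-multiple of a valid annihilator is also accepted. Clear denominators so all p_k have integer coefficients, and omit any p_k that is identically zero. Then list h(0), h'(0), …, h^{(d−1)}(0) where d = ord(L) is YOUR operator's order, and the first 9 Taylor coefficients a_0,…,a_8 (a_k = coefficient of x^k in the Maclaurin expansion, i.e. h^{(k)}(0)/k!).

f: a_k = 2, 2, 8, 14, 38, 80, 194, 434, 1016, …
g: a_k = 1, 2, -2, 4, -10, 28, -84, 264, -858, …
Sum ⇒ L₀ = lclm(L_f,L_g) in ℚ(x)⟨Dx⟩.
Integrate: L := L₀·Dx.
L = (-20 - 120·x - 216·x^2 - 360·x^3)·Dx + (12 + 74·x + 306·x^2 + 744·x^3 + 900·x^4)·Dx^2 + (1 - 9·x - 73·x^2 - 18·x^3 + 354·x^4 + 360·x^5)·Dx^3  (order 3).
h: a_k = 0, 3, 2, 2, 9/2, 28/5, 18, 110/7, 349/4, …
ICs: h(0) = 0, h′(0) = 3, h′′(0) = 4.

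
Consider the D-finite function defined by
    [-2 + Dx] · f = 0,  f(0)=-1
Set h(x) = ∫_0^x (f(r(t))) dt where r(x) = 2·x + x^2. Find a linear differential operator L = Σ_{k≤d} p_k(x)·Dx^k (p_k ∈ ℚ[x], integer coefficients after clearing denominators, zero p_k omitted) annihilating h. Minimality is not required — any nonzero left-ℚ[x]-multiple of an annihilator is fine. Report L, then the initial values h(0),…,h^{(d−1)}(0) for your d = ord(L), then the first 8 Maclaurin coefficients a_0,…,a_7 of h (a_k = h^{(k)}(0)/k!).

f: a_k = -1, -2, -2, -4/3, -2/3, -4/15, -4/45, -8/315, …
h₀=f(r): pull back L_f along r ⇒ L₀.
Integrate: L := L₀·Dx.
L = (-4 - 4·x)·Dx + Dx^2  (order 2).
h: a_k = 0, -1, -2, -10/3, -14/3, -86/15, -284/45, -1996/315, …
ICs: h(0) = 0, h′(0) = -1.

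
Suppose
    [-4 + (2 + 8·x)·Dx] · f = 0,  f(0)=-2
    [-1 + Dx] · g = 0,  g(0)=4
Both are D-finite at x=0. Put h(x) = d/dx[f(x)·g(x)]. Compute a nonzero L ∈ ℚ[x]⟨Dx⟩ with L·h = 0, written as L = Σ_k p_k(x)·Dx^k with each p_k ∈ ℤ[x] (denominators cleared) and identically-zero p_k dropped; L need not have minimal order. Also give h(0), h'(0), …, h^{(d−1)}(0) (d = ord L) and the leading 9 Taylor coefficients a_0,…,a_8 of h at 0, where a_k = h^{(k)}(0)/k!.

f: a_k = -2, -4, 4, -8, 20, -56, 168, -528, 1716, …
g: a_k = 4, 4, 2, 2/3, 1/6, 1/30, 1/180, 1/1260, 1/10080, …
L₀ := L_f ⊗_s L_g (sym. prod.), ord ≤ 1.
Differentiate: ansatz ord ≤ ord L₀ ⇒ L.
L = (1 + 24·x + 16·x^2) + (-3 - 16·x - 16·x^2)·Dx  (order 1).
h: a_k = -24, -8, -76, 212, -2371/3, 43487/15, -323377/30, 25470911/630, -769700611/5040, …
ICs: h(0) = -24.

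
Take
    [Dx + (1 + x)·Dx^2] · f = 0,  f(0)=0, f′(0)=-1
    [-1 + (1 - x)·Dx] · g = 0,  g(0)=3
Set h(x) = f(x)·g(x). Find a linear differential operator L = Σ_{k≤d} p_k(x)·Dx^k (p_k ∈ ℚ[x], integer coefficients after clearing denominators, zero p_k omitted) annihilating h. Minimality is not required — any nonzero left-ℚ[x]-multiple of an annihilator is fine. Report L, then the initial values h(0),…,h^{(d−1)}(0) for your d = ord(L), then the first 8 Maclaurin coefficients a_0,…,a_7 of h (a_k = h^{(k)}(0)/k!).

f: a_k = 0, -1, 1/2, -1/3, 1/4, -1/5, 1/6, -1/7, …
g: a_k = 3, 3, 3, 3, 3, 3, 3, 3, …
Product ⇒ symmetric product L₀, ord ≤ 2.
L = 1 + (1 + 3·x)·Dx + (-1 + x^2)·Dx^2  (order 2).
h: a_k = 0, -3, -3/2, -5/2, -7/4, -47/20, -37/20, -319/140, …
ICs: h(0) = 0, h′(0) = -3.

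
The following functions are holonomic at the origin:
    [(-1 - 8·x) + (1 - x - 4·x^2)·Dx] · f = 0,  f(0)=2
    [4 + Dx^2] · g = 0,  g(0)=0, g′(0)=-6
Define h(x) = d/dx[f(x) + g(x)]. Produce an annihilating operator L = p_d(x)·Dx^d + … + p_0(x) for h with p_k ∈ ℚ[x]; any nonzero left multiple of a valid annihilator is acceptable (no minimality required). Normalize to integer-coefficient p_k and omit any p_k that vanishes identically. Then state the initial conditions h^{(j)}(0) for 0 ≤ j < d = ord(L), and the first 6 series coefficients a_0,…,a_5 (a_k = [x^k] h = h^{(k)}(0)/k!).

f: a_k = 2, 2, 10, 18, 58, 130, …
g: a_k = 0, -6, 0, 4, 0, -4/5, …
Sum ⇒ L₀ = lclm(L_f,L_g) in ℚ(x)⟨Dx⟩.
Derive L from L₀ (diff closure).
L = (1472 + 8672·x + 38224·x^2 + 28480·x^3 + 58880·x^4 + 9216·x^5 + 12288·x^6) + (-116 - 892·x + 504·x^2 + 2312·x^3 + 5920·x^4 + 10368·x^5 + 3584·x^6 + 4096·x^7)·Dx + (368 + 2168·x + 9556·x^2 + 7120·x^3 + 14720·x^4 + 2304·x^5 + 3072·x^6)·Dx^2 + (-29 - 223·x + 126·x^2 + 578·x^3 + 1480·x^4 + 2592·x^5 + 896·x^6 + 1024·x^7)·Dx^3  (order 3).
h: a_k = -4, 20, 66, 232, 646, 2172, …
ICs: h(0) = -4, h′(0) = 20, h′′(0) = 132.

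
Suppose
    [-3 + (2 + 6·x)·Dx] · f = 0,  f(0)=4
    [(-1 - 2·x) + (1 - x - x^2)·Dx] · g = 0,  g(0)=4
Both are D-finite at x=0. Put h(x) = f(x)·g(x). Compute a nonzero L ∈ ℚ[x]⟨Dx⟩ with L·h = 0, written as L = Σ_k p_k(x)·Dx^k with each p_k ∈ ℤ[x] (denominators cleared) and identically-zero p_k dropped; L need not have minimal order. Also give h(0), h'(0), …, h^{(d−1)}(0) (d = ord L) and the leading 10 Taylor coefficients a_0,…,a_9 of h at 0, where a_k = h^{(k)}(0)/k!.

L = (5 + 7·x + 9·x^2) + (-2 - 4·x + 8·x^2 + 6·x^3)·Dx  (order 1).
h: a_k = 16, 40, 38, 105, 739/8, 4859/16, 10039/64, 131121/128, -395485/2048, 17478247/4096, …
ICs: h(0) = 16.

f: a_k = 4, 6, -9/2, 27/4, -405/32, 1701/64, -15309/256, 72171/512, -2814669/8192, 14073345/16384, …
g: a_k = 4, 4, 8, 12, 20, 32, 52, 84, 136, 220, …
h₀=f·g: eliminate ⇒ L₀, order ≤ 1·1.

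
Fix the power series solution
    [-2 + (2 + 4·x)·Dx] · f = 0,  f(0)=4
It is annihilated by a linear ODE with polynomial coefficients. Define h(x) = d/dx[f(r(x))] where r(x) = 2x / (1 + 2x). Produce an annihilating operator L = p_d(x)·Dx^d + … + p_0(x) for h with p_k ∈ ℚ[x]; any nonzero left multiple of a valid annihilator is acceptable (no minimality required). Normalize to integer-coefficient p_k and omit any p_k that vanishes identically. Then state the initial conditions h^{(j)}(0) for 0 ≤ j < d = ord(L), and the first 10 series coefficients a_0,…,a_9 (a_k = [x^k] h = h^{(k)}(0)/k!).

f: a_k = 4, 4, -2, 2, -5/2, 7/2, -21/4, 33/4, -429/32, 715/32, …
Substitute x→r, Dx→(1/r')Dx; clear ⇒ L₀.
Differentiate: ansatz ord ≤ ord L₀ ⇒ L.
L = (-6 - 24·x) + (-1 - 8·x - 12·x^2)·Dx  (order 1).
h: a_k = 8, -48, 240, -1184, 6000, -31392, 168672, -924480, 5140656, -28889120, …
ICs: h(0) = 8.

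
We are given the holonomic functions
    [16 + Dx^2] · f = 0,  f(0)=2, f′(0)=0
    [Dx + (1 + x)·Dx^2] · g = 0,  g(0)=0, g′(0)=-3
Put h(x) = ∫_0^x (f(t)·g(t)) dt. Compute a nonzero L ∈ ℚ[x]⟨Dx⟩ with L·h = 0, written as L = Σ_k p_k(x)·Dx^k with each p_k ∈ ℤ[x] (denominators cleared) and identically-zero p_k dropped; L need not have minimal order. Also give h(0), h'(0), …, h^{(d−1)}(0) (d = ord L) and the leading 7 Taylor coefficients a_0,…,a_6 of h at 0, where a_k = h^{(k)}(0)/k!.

L = (15072 + 62976·x + 97024·x^2 + 65536·x^3 + 16384·x^4)·Dx + (1984 + 6080·x + 6144·x^2 + 2048·x^3)·Dx^2 + (1950 + 8000·x + 12192·x^2 + 8192·x^3 + 2048·x^4)·Dx^3 + (124 + 380·x + 384·x^2 + 128·x^3)·Dx^4 + (63 + 254·x + 383·x^2 + 256·x^3 + 64·x^4)·Dx^5  (order 5).
h: a_k = 0, 0, -3, 1, 23/2, -9/2, -41/5, …
ICs: h(0) = 0, h′(0) = 0, h′′(0) = -6, h′′′(0) = 6, h′′′′(0) = 276.

f: a_k = 2, 0, -16, 0, 64/3, 0, -512/45, …
g: a_k = 0, -3, 3/2, -1, 3/4, -3/5, 1/2, …
Product ⇒ symmetric product L₀, ord ≤ 4.
Integrate: L := L₀·Dx.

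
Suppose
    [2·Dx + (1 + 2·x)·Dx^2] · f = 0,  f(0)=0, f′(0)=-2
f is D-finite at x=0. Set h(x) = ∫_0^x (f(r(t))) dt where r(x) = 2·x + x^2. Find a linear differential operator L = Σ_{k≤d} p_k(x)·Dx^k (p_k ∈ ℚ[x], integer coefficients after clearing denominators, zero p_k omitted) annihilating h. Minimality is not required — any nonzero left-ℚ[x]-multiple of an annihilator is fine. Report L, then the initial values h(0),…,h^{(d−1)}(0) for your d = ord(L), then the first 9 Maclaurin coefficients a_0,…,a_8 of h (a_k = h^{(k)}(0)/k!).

f: a_k = 0, -2, 2, -8/3, 4, -32/5, 32/3, -128/7, 32, …
L₀ from L_f via x↦r, Dx↦r'^{-1}Dx.
h=∫h₀ ⇒ L = L₀·Dx.
L = (3 + 4·x + 2·x^2)·Dx^2 + (1 + 5·x + 6·x^2 + 2·x^3)·Dx^3  (order 3).
h: a_k = 0, 0, -2, 2, -10/3, 34/5, -232/15, 264/7, -676/7, …
ICs: h(0) = 0, h′(0) = 0, h′′(0) = -4.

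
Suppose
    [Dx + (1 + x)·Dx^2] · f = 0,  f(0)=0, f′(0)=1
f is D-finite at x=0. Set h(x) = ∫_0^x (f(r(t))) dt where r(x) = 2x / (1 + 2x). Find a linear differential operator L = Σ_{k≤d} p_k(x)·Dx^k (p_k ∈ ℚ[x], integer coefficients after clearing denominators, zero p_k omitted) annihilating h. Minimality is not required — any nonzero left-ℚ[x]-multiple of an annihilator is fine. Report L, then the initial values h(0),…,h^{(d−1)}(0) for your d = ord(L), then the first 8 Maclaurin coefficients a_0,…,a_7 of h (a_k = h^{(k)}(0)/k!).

f: a_k = 0, 1, -1/2, 1/3, -1/4, 1/5, -1/6, 1/7, …
Substitute x→r, Dx→(1/r')Dx; clear ⇒ L₀.
Integrate: L := L₀·Dx.
L = (6 + 16·x)·Dx^2 + (1 + 6·x + 8·x^2)·Dx^3  (order 3).
h: a_k = 0, 0, 1, -2, 14/3, -12, 496/15, -96, …
ICs: h(0) = 0, h′(0) = 0, h′′(0) = 2.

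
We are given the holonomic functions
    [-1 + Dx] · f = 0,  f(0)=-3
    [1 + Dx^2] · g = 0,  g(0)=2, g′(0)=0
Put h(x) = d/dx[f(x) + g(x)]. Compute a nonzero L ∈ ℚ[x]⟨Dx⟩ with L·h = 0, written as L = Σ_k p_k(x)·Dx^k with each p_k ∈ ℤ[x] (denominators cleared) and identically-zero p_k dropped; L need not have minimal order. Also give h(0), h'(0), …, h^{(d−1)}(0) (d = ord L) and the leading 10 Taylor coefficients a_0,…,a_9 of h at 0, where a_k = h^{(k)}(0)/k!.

L = 1 - Dx + Dx^2 - Dx^3  (order 3).
h: a_k = -3, -5, -3/2, -1/6, -1/8, -1/24, -1/240, -1/5040, -1/13440, -1/72576, …
ICs: h(0) = -3, h′(0) = -5, h′′(0) = -3.

f: a_k = -3, -3, -3/2, -1/2, -1/8, -1/40, -1/240, -1/1680, -1/13440, -1/120960, …
g: a_k = 2, 0, -1, 0, 1/12, 0, -1/360, 0, 1/20160, 0, …
h₀=f+g: left-lcm gives L₀, ord ≤ 3.
Differentiate: ansatz ord ≤ ord L₀ ⇒ L.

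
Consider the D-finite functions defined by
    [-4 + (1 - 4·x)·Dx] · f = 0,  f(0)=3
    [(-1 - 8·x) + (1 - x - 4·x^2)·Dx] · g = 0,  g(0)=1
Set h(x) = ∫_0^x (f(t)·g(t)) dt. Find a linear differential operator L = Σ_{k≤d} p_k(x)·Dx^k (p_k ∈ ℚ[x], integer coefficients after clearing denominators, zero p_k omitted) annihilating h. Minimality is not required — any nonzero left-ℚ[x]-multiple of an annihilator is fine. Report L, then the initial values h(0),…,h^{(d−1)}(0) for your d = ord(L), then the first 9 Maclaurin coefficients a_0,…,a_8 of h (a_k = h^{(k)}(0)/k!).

L = (-5 + 48·x^2)·Dx + (1 - 5·x + 16·x^3)·Dx^2  (order 2).
h: a_k = 0, 3, 15/2, 25, 327/4, 279, 1925/2, 23643/7, 95895/8, …
ICs: h(0) = 0, h′(0) = 3.

f: a_k = 3, 12, 48, 192, 768, 3072, 12288, 49152, 196608, …
g: a_k = 1, 1, 5, 9, 29, 65, 181, 441, 1165, …
f·g: L₀ = L_f ⊗_s L_g, ord ≤ 1·1.
h=∫₀ˣh₀: take L = L₀·Dx.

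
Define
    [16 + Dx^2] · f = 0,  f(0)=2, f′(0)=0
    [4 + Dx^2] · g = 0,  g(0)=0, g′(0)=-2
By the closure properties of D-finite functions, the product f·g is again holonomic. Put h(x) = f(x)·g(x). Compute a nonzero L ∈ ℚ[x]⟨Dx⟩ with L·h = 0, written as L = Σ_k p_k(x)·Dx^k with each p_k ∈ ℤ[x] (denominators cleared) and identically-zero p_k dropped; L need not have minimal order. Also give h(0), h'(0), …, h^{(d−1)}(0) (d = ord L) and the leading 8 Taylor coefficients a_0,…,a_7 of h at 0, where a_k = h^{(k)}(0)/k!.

f: a_k = 2, 0, -16, 0, 64/3, 0, -512/45, 0, …
g: a_k = 0, -2, 0, 4/3, 0, -4/15, 0, 8/315, …
Product ⇒ symmetric product L₀, ord ≤ 4.
L = 144 + 40·Dx^2 + Dx^4  (order 4).
h: a_k = 0, -4, 0, 104/3, 0, -968/15, 0, 17488/315, …
ICs: h(0) = 0, h′(0) = -4, h′′(0) = 0, h′′′(0) = 208.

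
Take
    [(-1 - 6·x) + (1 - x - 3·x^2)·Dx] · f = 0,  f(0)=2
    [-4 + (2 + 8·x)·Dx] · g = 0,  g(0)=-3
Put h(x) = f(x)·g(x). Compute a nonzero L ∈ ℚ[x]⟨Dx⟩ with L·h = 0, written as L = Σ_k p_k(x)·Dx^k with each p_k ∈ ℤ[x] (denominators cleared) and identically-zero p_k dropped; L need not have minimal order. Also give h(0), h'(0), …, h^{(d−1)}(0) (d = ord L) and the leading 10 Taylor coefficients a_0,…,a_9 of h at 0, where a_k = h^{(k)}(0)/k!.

L = (3 + 8·x + 18·x^2) + (-1 - 3·x + 7·x^2 + 12·x^3)·Dx  (order 1).
h: a_k = -6, -18, -24, -102, -114, -588, -426, -3774, 96, -28386, …
ICs: h(0) = -6.

f: a_k = 2, 2, 8, 14, 38, 80, 194, 434, 1016, 2318, …
g: a_k = -3, -6, 6, -12, 30, -84, 252, -792, 2574, -8580, …
f·g: L₀ = L_f ⊗_s L_g, ord ≤ 1·1.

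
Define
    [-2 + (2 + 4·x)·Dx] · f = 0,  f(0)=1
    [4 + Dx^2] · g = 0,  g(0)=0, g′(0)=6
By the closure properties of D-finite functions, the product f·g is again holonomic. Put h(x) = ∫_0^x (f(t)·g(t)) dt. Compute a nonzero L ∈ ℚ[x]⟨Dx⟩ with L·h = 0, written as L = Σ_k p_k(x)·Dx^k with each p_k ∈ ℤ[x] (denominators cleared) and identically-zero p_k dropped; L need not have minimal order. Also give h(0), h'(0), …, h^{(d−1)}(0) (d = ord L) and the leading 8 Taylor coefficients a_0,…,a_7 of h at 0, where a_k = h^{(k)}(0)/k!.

L = (7 + 16·x + 16·x^2)·Dx + (-2 - 4·x)·Dx^2 + (1 + 4·x + 4·x^2)·Dx^3  (order 3).
h: a_k = 0, 0, 3, 2, -7/4, -1/5, -19/120, 81/140, …
ICs: h(0) = 0, h′(0) = 0, h′′(0) = 6.

f: a_k = 1, 1, -1/2, 1/2, -5/8, 7/8, -21/16, 33/16, …
g: a_k = 0, 6, 0, -4, 0, 4/5, 0, -8/105, …
h₀=f·g: eliminate ⇒ L₀, order ≤ 1·2.
h=∫h₀ ⇒ L = L₀·Dx.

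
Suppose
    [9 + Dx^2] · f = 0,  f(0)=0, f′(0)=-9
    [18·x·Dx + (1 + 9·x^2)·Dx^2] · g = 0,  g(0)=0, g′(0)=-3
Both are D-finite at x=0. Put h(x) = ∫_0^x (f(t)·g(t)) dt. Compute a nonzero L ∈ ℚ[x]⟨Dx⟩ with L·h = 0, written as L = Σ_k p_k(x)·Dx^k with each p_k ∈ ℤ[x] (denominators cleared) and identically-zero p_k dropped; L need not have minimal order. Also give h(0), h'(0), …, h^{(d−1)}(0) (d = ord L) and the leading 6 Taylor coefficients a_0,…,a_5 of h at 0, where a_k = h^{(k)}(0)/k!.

f: a_k = 0, -9, 0, 27/2, 0, -243/40, …
g: a_k = 0, -3, 0, 9, 0, -243/5, …
Product ⇒ symmetric product L₀, ord ≤ 4.
Integrate: L := L₀·Dx.
L = (810 + 18954·x^2 + 72171·x^4 + 236196·x^6 + 531441·x^8)·Dx + (972·x + 14580·x^3 + 78732·x^5 + 236196·x^7)·Dx^2 + (108 + 2592·x^2 + 13122·x^4 + 52488·x^6 + 118098·x^8)·Dx^3 + (108·x + 1620·x^3 + 8748·x^5 + 26244·x^7)·Dx^4 + (2 + 54·x^2 + 567·x^4 + 2916·x^6 + 6561·x^8)·Dx^5  (order 5).
h: a_k = 0, 0, 0, 9, 0, -243/10, …
ICs: h(0) = 0, h′(0) = 0, h′′(0) = 0, h′′′(0) = 54, h′′′′(0) = 0.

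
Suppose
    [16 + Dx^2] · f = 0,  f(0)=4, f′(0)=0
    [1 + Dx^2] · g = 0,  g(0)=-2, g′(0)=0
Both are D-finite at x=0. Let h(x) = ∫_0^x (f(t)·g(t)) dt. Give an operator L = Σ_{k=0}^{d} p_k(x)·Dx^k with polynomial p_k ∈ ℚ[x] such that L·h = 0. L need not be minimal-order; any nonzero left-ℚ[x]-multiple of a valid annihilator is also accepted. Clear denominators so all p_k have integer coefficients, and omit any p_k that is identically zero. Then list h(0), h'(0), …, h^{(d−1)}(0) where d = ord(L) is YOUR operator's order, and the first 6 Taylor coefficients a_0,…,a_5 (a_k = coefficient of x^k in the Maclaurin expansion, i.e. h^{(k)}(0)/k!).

f: a_k = 4, 0, -32, 0, 128/3, 0, …
g: a_k = -2, 0, 1, 0, -1/12, 0, …
L₀ := L_f ⊗_s L_g (sym. prod.), ord ≤ 4.
Integrate: L := L₀·Dx.
L = 225·Dx + 34·Dx^3 + Dx^5  (order 5).
h: a_k = 0, -8, 0, 68/3, 0, -353/15, …
ICs: h(0) = 0, h′(0) = -8, h′′(0) = 0, h′′′(0) = 136, h′′′′(0) = 0.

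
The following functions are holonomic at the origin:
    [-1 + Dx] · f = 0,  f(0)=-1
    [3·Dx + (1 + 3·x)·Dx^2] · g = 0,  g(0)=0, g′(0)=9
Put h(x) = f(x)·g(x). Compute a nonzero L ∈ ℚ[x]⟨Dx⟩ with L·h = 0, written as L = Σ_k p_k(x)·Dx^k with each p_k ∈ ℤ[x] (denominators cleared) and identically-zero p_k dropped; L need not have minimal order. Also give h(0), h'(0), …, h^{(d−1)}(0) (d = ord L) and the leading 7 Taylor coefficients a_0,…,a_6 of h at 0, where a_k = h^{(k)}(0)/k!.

L = (-2 + 3·x) + (1 - 6·x)·Dx + (1 + 3·x)·Dx^2  (order 2).
h: a_k = 0, -9, 9/2, -18, 39, -3867/40, 3921/16, …
ICs: h(0) = 0, h′(0) = -9.

f: a_k = -1, -1, -1/2, -1/6, -1/24, -1/120, -1/720, …
g: a_k = 0, 9, -27/2, 27, -243/4, 729/5, -729/2, …
L₀ := L_f ⊗_s L_g (sym. prod.), ord ≤ 2.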